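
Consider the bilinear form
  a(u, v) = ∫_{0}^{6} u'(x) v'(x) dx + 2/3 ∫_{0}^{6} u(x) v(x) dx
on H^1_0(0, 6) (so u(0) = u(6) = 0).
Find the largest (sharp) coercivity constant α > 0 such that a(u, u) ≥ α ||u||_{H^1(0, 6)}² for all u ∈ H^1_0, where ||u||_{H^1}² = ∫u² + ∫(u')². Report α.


α = (π^2 + 24)/(π^2 + 36)

Coercivity of a(·,·) on H^1_0(0, 6) means a(u, u) ≥ α ||u||_{H^1}² for every u ∈ H^1_0.
The interval has length L = 6, and Poincaré/coercivity depend only on L. Here a(u, u) = ∫(u')² + (2/3)·∫u².
Here 0 < c = 2/3 < 1. The condition a(u,u) ≥ α||u||_{H^1}² reads (1−α)∫(u')² ≥ (α−c)∫u². Any admissible α is ≤ 1 (rapidly oscillating u have ∫u²/∫(u')² → 0), and α = 1 would force 0 ≥ (1−c)∫u², impossible since c < 1; so 1−α > 0. By the sharp Poincaré inequality on H^1_0 of an interval of length L, ∫(u')² ≥ (π/L)²∫u² with equality for the first sine mode sin(π(x−x₀)/L) (x₀ the left endpoint), so the inequality holds for all u iff (1−α)(π/L)² ≥ α − c, i.e. α ≤ ((π/L)² + c)/((π/L)² + 1) = (1 + c(L/π)²)/(1 + (L/π)²). With (π/L)² = π^2/36 and c = 2/3, the largest admissible constant is α = ((π/L)² + c)/((π/L)² + 1).
Simplifying, α = (π^2 + 24)/(π^2 + 36).


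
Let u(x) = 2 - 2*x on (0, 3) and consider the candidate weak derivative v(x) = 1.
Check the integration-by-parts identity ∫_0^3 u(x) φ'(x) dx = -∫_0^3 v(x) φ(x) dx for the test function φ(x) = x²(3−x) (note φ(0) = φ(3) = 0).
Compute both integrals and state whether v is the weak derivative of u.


LHS = 27/2, RHS = -27/4. No, v is not the weak derivative of u.

u(x) = 2 - 2*x, classical derivative u'(x) = -2.
φ(x) = x²(3−x), so φ'(x) = 3*x*(2 - x).
Note φ(0) = φ(3) = 0, so the boundary term u·φ vanishes.
LHS = ∫_0^3 u(x) φ'(x) dx = ∫_0^3 (6*x^3 - 18*x^2 + 12*x) dx. Term by term:
  ∫_0^3 6*x^3 dx = 243/2;  ∫_0^3 -18*x^2 dx = -162;  ∫_0^3 12*x dx = 54.
Sum: 243/2 − 162 + 54 = 27/2.
So LHS = 27/2.
∫_0^3 v(x) φ(x) dx = ∫_0^3 (-x^3 + 3*x^2) dx. Term by term:
  ∫_0^3 -x^3 dx = -81/4;  ∫_0^3 3*x^2 dx = 27.
Sum: -81/4 + 27 = 27/4.
So RHS = -∫_0^3 v(x) φ(x) dx = -27/4.
LHS − RHS = 81/4 ≠ 0, so the identity fails.
(For a valid weak derivative the identity must hold for EVERY test function, in particular this one. The failure shows v is NOT the weak derivative of u.)
Correct weak derivative would be u'(x) = -2.


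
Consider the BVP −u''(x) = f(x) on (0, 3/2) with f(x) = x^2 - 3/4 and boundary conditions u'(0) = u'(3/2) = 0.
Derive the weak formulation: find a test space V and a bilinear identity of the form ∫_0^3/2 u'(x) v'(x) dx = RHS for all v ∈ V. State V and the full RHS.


V = H^1(0, 3/2) (no boundary constraint on v; u is determined up to an additive constant); weak form: ∫_0^3/2 u'v' dx = ∫_0^3/2 (x^2 - 3/4) v dx for all v ∈ V.

Multiply both sides by a test function v and integrate from 0 to 3/2:
  ∫_0^3/2 −u''(x) v(x) dx = ∫_0^3/2 f(x) v(x) dx.
Integrate the LHS by parts once:
  ∫_0^3/2 −u'' v dx = −[u'(x) v(x)]_0^3/2 + ∫_0^3/2 u'(x) v'(x) dx.
Thus ∫_0^3/2 u'(x) v'(x) dx = ∫_0^3/2 f(x) v(x) dx + [u'(x) v(x)]_0^3/2.
Choose V so that boundary terms are either known or forced to vanish.
u has homogeneous Neumann: u'(0) = u'(3/2) = 0. So [u' v]_0^3/2 = 0·v(3/2) − 0·v(0) = 0 for any v; take V = H^1(0, 3/2).
Weak formulation: find u (satisfying any essential BC) such that ∫_0^3/2 u'(x) v'(x) dx = ∫_0^3/2 f v dx for all v ∈ V (homogeneous Neumann, so boundary terms vanish).
Substituting f(x) = x^2 - 3/4, the right-hand side is ∫_0^3/2 (x^2 - 3/4) v dx.
Compatibility check (pure Neumann): taking v ≡ 1 ∈ V gives 0 = ∫_0^3/2 f dx + (0) − (0), i.e. ∫_0^3/2 f dx must equal u'(0) − u'(3/2) = 0. Indeed ∫_0^3/2 (x^2 - 3/4) dx = 0, so the data are compatible. The solution is then unique only up to an additive constant (fix it e.g. by requiring ∫_0^3/2 u dx = 0).


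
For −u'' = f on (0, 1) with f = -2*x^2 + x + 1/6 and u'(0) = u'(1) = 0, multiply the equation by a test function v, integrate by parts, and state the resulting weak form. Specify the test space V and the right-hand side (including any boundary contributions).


V = H^1(0, 1) (no boundary constraint on v; u is determined up to an additive constant); weak form: ∫_0^1 u'v' dx = ∫_0^1 (-2*x^2 + x + 1/6) v dx for all v ∈ V.

Multiply both sides by a test function v and integrate from 0 to 1:
  ∫_0^1 −u''(x) v(x) dx = ∫_0^1 f(x) v(x) dx.
Integrate the LHS by parts once:
  ∫_0^1 −u'' v dx = −[u'(x) v(x)]_0^1 + ∫_0^1 u'(x) v'(x) dx.
Thus ∫_0^1 u'(x) v'(x) dx = ∫_0^1 f(x) v(x) dx + [u'(x) v(x)]_0^1.
Choose V so that boundary terms are either known or forced to vanish.
u has homogeneous Neumann: u'(0) = u'(1) = 0. So [u' v]_0^1 = 0·v(1) − 0·v(0) = 0 for any v; take V = H^1(0, 1).
Weak formulation: find u (satisfying any essential BC) such that ∫_0^1 u'(x) v'(x) dx = ∫_0^1 f v dx for all v ∈ V (homogeneous Neumann, so boundary terms vanish).
Substituting f(x) = -2*x^2 + x + 1/6, the right-hand side is ∫_0^1 (-2*x^2 + x + 1/6) v dx.
Compatibility check (pure Neumann): taking v ≡ 1 ∈ V gives 0 = ∫_0^1 f dx + (0) − (0), i.e. ∫_0^1 f dx must equal u'(0) − u'(1) = 0. Indeed ∫_0^1 (-2*x^2 + x + 1/6) dx = 0, so the data are compatible. The solution is then unique only up to an additive constant (fix it e.g. by requiring ∫_0^1 u dx = 0).


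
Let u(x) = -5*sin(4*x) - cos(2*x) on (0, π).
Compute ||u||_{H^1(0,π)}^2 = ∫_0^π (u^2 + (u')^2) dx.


||u||_{H^1(0,π)}^2 = 215*π

u'(x) = 2*sin(2*x) - 20*cos(4*x).
Expand u² and (u')² and integrate term by term on (0, π), using: for integers n ≥ 1, ∫_0^π sin²(nx) dx = ∫_0^π cos²(nx) dx = π/2; for n ≠ n', ∫_0^π sin(nx)sin(n'x) dx = ∫_0^π cos(nx)cos(n'x) dx = 0; and by product-to-sum, ∫_0^π sin(nx)cos(n'x) dx = ½∫_0^π [sin((n+n')x) + sin((n−n')x)] dx, which is 0 when n+n' is even and 2n/(n²−n'²) when n+n' is odd (it need not vanish on (0, π)).
  u² squared terms: (-1)²·∫cos(2x)² dx = 1·π/2 = π/2;  (-5)²·∫sin(4x)² dx = 25·π/2 = 25*π/2.
  u² cross terms: 2·(-1)·(-5)·∫cos(2x)·sin(4x) dx = 10·(0) = 0.
  So ∫_0^π u² dx = π/2 + 25*π/2 + 0 = 13*π.
  (u')² squared terms: (-20)²·∫cos(4x)² dx = 400·π/2 = 200*π;  (2)²·∫sin(2x)² dx = 4·π/2 = 2*π.
  (u')² cross terms: 2·(-20)·(2)·∫cos(4x)·sin(2x) dx = -80·(0) = 0.
  So ∫_0^π (u')² dx = 200*π + 2*π + 0 = 202*π.
||u||_{H^1}^2 = (13*π) + (202*π) = 215*π.


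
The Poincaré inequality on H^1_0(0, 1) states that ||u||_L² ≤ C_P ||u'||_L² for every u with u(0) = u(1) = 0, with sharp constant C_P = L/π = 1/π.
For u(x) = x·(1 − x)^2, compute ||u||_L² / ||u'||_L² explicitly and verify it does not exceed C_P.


||u||_L² / ||u'||_L² = sqrt(14)/14 < C_P = 1/π.

u(x) = x·(1 − x)^2, so u'(x) = (x - 1)*(3*x - 1).
u(x) = x·(1 − x)^2 vanishes at x = 0 and x = 1, so u ∈ H^1_0(0, 1). Differentiate via the product rule and integrate the resulting polynomials term by term.
  ∫_0^1 u² dx = ∫_0^1 (x^6 - 4*x^5 + 6*x^4 - 4*x^3 + x^2) dx. Term by term:
    ∫_0^1 x^6 dx = 1/7;  ∫_0^1 -4*x^5 dx = -2/3;  ∫_0^1 6*x^4 dx = 6/5;
    ∫_0^1 -4*x^3 dx = -1;  ∫_0^1 x^2 dx = 1/3.
  Sum: 1/7 − 2/3 + 6/5 − 1 + 1/3 = 1/105.
  ∫_0^1 (u')² dx = ∫_0^1 (9*x^4 - 24*x^3 + 22*x^2 - 8*x + 1) dx. Term by term:
    ∫_0^1 9*x^4 dx = 9/5;  ∫_0^1 -24*x^3 dx = -6;  ∫_0^1 22*x^2 dx = 22/3;
    ∫_0^1 -8*x dx = -4;  ∫_0^1 1 dx = 1.
  Sum: 9/5 − 6 + 22/3 − 4 + 1 = 2/15.
∫_0^1 u² dx = 1/105, so ||u||_L² = sqrt(105)/105.
∫_0^1 (u')² dx = 2/15, so ||u'||_L² = sqrt(30)/15.
Ratio ||u||_L² / ||u'||_L² = sqrt(14)/14.
Sharp Poincaré constant on H^1_0(0, 1) is C_P = L/π = 1/π, achieved by sin(π·x).
A polynomial bump cannot attain the sharp Poincaré constant (only the first sine eigenfunction does), so the ratio is strictly less than C_P, consistent with ||u||_L² ≤ C_P ||u'||_L².


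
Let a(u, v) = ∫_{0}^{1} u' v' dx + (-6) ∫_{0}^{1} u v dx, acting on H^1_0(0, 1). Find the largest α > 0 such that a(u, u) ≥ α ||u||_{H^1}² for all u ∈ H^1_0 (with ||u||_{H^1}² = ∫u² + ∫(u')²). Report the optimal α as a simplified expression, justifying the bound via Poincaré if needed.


α = (-6 + π^2)/(1 + π^2)

Coercivity of a(·,·) on H^1_0(0, 1) means a(u, u) ≥ α ||u||_{H^1}² for every u ∈ H^1_0.
The interval has length L = 1, and Poincaré/coercivity depend only on L. Here a(u, u) = ∫(u')² + (-6)·∫u².
Here c = -6 < 0 with |c| < (π/L)² = π^2, so coercivity still holds. The condition a(u,u) ≥ α||u||_{H^1}² reads (1−α)∫(u')² ≥ (α−c)∫u². Any admissible α is ≤ 1 (rapidly oscillating u have ∫u²/∫(u')² → 0), and α = 1 would force 0 ≥ (1−c)∫u², impossible since c < 1; so 1−α > 0. By the sharp Poincaré inequality on H^1_0 of an interval of length L, ∫(u')² ≥ (π/L)²∫u² with equality for the first sine mode sin(π(x−x₀)/L) (x₀ the left endpoint), so the inequality holds for all u iff (1−α)(π/L)² ≥ α − c, i.e. α ≤ ((π/L)² + c)/((π/L)² + 1) = (1 + c(L/π)²)/(1 + (L/π)²). (Direct route, valid since c ≤ 0: Poincaré gives c∫u² ≥ c(L/π)²∫(u')², so a(u,u) ≥ (1 + c(L/π)²)∫(u')², while ||u||_{H^1}² ≤ (1 + (L/π)²)∫(u')²; dividing yields the same α.) With (π/L)² = π^2 and c = -6, the largest admissible constant is α = ((π/L)² + c)/((π/L)² + 1).
Simplifying, α = (-6 + π^2)/(1 + π^2).


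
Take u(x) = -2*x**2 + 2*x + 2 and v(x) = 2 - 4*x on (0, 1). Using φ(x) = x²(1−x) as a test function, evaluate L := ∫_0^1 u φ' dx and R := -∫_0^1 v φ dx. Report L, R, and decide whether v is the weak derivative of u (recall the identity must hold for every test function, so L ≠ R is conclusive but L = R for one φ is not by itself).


LHS = 1/30, RHS = 1/30. Yes, v = u' weakly.

u(x) = -2*x**2 + 2*x + 2, classical derivative u'(x) = 2 - 4*x.
φ(x) = x²(1−x), so φ'(x) = x*(2 - 3*x).
Note φ(0) = φ(1) = 0, so the boundary term u·φ vanishes.
LHS = ∫_0^1 u(x) φ'(x) dx = ∫_0^1 (6*x^4 - 10*x^3 - 2*x^2 + 4*x) dx. Term by term:
  ∫_0^1 6*x^4 dx = 6/5;  ∫_0^1 -10*x^3 dx = -5/2;  ∫_0^1 -2*x^2 dx = -2/3;
  ∫_0^1 4*x dx = 2.
Sum: 6/5 − 5/2 − 2/3 + 2 = 1/30.
So LHS = 1/30.
∫_0^1 v(x) φ(x) dx = ∫_0^1 (4*x^4 - 6*x^3 + 2*x^2) dx. Term by term:
  ∫_0^1 4*x^4 dx = 4/5;  ∫_0^1 -6*x^3 dx = -3/2;  ∫_0^1 2*x^2 dx = 2/3.
Sum: 4/5 − 3/2 + 2/3 = -1/30.
So RHS = -∫_0^1 v(x) φ(x) dx = 1/30.
LHS = RHS, so the identity holds for this test φ.
Moreover u is smooth here and v(x) = u'(x) = 2 - 4*x pointwise, so the identity holds for every test function. Hence v is the weak derivative of u.


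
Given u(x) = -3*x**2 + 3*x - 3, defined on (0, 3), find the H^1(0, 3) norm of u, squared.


||u||_{H^1}^2 = 4509/10

The H^1 norm (squared) on an interval (0, L) is
  ||u||_{H^1}^2 = ∫_0^L u(x)^2 dx + ∫_0^L u'(x)^2 dx.
Compute u'(x) = 3 - 6*x.
Then u(x)^2 = 9*x**4 - 18*x**3 + 27*x**2 - 18*x + 9 and u'(x)^2 = 36*x**2 - 36*x + 9.
Integrate each monomial from 0 to 3 using ∫_0^3 c·x^n dx = c·3^(n+1)/(n+1):
  ∫_0^3 u(x)^2 dx = ∫_0^3 (9*x^4 - 18*x^3 + 27*x^2 - 18*x + 9) dx. Term by term:
    ∫_0^3 9*x^4 dx = 2187/5;  ∫_0^3 -18*x^3 dx = -729/2;  ∫_0^3 27*x^2 dx = 243;
    ∫_0^3 -18*x dx = -81;  ∫_0^3 9 dx = 27.
  Sum: 2187/5 − 729/2 + 243 − 81 + 27 = 2619/10.
  ∫_0^3 u'(x)^2 dx = ∫_0^3 (36*x^2 - 36*x + 9) dx. Term by term:
    ∫_0^3 36*x^2 dx = 324;  ∫_0^3 -36*x dx = -162;  ∫_0^3 9 dx = 27.
  Sum: 324 − 162 + 27 = 189.
Adding: ||u||_{H^1}^2 = 2619/10 + 189 = 4509/10.


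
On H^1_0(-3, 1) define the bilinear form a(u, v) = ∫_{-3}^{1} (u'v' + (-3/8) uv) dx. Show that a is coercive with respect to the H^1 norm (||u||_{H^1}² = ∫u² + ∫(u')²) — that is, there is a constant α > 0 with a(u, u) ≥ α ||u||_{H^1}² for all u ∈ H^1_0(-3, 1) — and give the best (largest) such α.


α = (-6 + π^2)/(π^2 + 16)

Coercivity of a(·,·) on H^1_0(-3, 1) means a(u, u) ≥ α ||u||_{H^1}² for every u ∈ H^1_0.
The interval has length L = 4, and Poincaré/coercivity depend only on L. Here a(u, u) = ∫(u')² + (-3/8)·∫u².
Here c = -3/8 < 0 with |c| < (π/L)² = π^2/16, so coercivity still holds. The condition a(u,u) ≥ α||u||_{H^1}² reads (1−α)∫(u')² ≥ (α−c)∫u². Any admissible α is ≤ 1 (rapidly oscillating u have ∫u²/∫(u')² → 0), and α = 1 would force 0 ≥ (1−c)∫u², impossible since c < 1; so 1−α > 0. By the sharp Poincaré inequality on H^1_0 of an interval of length L, ∫(u')² ≥ (π/L)²∫u² with equality for the first sine mode sin(π(x−x₀)/L) (x₀ the left endpoint), so the inequality holds for all u iff (1−α)(π/L)² ≥ α − c, i.e. α ≤ ((π/L)² + c)/((π/L)² + 1) = (1 + c(L/π)²)/(1 + (L/π)²). (Direct route, valid since c ≤ 0: Poincaré gives c∫u² ≥ c(L/π)²∫(u')², so a(u,u) ≥ (1 + c(L/π)²)∫(u')², while ||u||_{H^1}² ≤ (1 + (L/π)²)∫(u')²; dividing yields the same α.) With (π/L)² = π^2/16 and c = -3/8, the largest admissible constant is α = ((π/L)² + c)/((π/L)² + 1).
Simplifying, α = (-6 + π^2)/(π^2 + 16).


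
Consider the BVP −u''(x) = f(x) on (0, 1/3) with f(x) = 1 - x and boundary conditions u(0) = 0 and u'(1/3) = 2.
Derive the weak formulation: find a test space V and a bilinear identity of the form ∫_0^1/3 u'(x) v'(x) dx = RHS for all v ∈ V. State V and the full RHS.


V = {v ∈ H^1(0, 1/3) : v(0) = 0} (test functions vanish at x = 0 where u is specified); weak form: ∫_0^1/3 u'v' dx = ∫_0^1/3 (1 - x) v dx + 2·v(1/3) for all v ∈ V.

Multiply both sides by a test function v and integrate from 0 to 1/3:
  ∫_0^1/3 −u''(x) v(x) dx = ∫_0^1/3 f(x) v(x) dx.
Integrate the LHS by parts once:
  ∫_0^1/3 −u'' v dx = −[u'(x) v(x)]_0^1/3 + ∫_0^1/3 u'(x) v'(x) dx.
Thus ∫_0^1/3 u'(x) v'(x) dx = ∫_0^1/3 f(x) v(x) dx + [u'(x) v(x)]_0^1/3.
Choose V so that boundary terms are either known or forced to vanish.
Mixed BC: u(0) = 0 (Dirichlet) and u'(1/3) = 2 (Neumann). Define V = {v ∈ H^1(0, 1/3) : v(0) = 0}. Then [u' v]_0^1/3 = u'(1/3)·v(1/3) − u'(0)·0 = 2·v(1/3).
Weak formulation: find u (satisfying any essential BC) such that ∫_0^1/3 u'(x) v'(x) dx = ∫_0^1/3 f v dx + 2·v(1/3) for all v ∈ V (Dirichlet at 0 absorbed into V; Neumann datum at x = 1/3 contributes the boundary term).
Substituting f(x) = 1 - x, the right-hand side is ∫_0^1/3 (1 - x) v dx + 2·v(1/3).


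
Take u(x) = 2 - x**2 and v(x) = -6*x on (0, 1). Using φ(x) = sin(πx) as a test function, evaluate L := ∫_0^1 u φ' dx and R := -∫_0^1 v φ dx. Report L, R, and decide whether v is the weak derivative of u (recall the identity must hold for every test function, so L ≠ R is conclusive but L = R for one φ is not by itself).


LHS = 2/π, RHS = 6/π. No, v is not the weak derivative of u.

u(x) = 2 - x**2, classical derivative u'(x) = -2*x.
φ(x) = sin(πx), so φ'(x) = π*cos(π*x).
Note φ(0) = φ(1) = 0, so the boundary term u·φ vanishes.
LHS = ∫_0^1 u(x) φ'(x) dx = ∫_0^1 (-π*x^2*cos(π*x) + 2*π*cos(π*x)) dx. Term by term:
  ∫_0^1 2*π*cos(π*x) dx = 0;  ∫_0^1 -π*x^2*cos(π*x) dx = 2/π.
Sum: 0 + 2/π = 2/π.
So LHS = 2/π.
∫_0^1 v(x) φ(x) dx = ∫_0^1 (-6*x*sin(π*x)) dx. Term by term:
  ∫_0^1 -6*x*sin(π*x) dx = -6/π.
So RHS = -∫_0^1 v(x) φ(x) dx = 6/π.
LHS − RHS = -4/π ≠ 0, so the identity fails.
(For a valid weak derivative the identity must hold for EVERY test function, in particular this one. The failure shows v is NOT the weak derivative of u.)
Correct weak derivative would be u'(x) = -2*x.


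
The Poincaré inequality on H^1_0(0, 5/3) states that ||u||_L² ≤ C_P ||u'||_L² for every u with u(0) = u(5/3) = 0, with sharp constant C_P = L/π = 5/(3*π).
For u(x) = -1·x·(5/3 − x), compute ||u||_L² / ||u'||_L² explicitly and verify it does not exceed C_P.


||u||_L² / ||u'||_L² = sqrt(10)/6 < C_P = 5/(3*π).

u(x) = -1·x·(5/3 − x), so u'(x) = 2*x - 5/3.
u(x) = -1·x·(5/3 − x) vanishes at x = 0 and x = 5/3, so u ∈ H^1_0(0, 5/3). Differentiate via the product rule and integrate the resulting polynomials term by term.
  ∫_0^5/3 u² dx = ∫_0^5/3 (x^4 - 10*x^3/3 + 25*x^2/9) dx. Term by term:
    ∫_0^5/3 x^4 dx = 625/243;  ∫_0^5/3 -10*x^3/3 dx = -3125/486;  ∫_0^5/3 25*x^2/9 dx = 3125/729.
  Sum: 625/243 − 3125/486 + 3125/729 = 625/1458.
  ∫_0^5/3 (u')² dx = ∫_0^5/3 (4*x^2 - 20*x/3 + 25/9) dx. Term by term:
    ∫_0^5/3 4*x^2 dx = 500/81;  ∫_0^5/3 -20*x/3 dx = -250/27;  ∫_0^5/3 25/9 dx = 125/27.
  Sum: 500/81 − 250/27 + 125/27 = 125/81.
∫_0^5/3 u² dx = 625/1458, so ||u||_L² = 25*sqrt(2)/54.
∫_0^5/3 (u')² dx = 125/81, so ||u'||_L² = 5*sqrt(5)/9.
Ratio ||u||_L² / ||u'||_L² = sqrt(10)/6.
Sharp Poincaré constant on H^1_0(0, 5/3) is C_P = L/π = 5/(3*π), achieved by sin(3*π/5·x).
A polynomial bump cannot attain the sharp Poincaré constant (only the first sine eigenfunction does), so the ratio is strictly less than C_P, consistent with ||u||_L² ≤ C_P ||u'||_L².


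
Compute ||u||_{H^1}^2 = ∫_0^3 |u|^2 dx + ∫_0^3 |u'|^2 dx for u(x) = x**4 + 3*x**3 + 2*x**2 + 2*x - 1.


||u||_{H^1}^2 = 4954863/140

The H^1 norm (squared) on an interval (0, L) is
  ||u||_{H^1}^2 = ∫_0^L u(x)^2 dx + ∫_0^L u'(x)^2 dx.
Compute u'(x) = 4*x**3 + 9*x**2 + 4*x + 2.
Then u(x)^2 = x**8 + 6*x**7 + 13*x**6 + 16*x**5 + 14*x**4 + 2*x**3 - 4*x + 1 and u'(x)^2 = 16*x**6 + 72*x**5 + 113*x**4 + 88*x**3 + 52*x**2 + 16*x + 4.
Integrate each monomial from 0 to 3 using ∫_0^3 c·x^n dx = c·3^(n+1)/(n+1):
  ∫_0^3 u(x)^2 dx = ∫_0^3 (x^8 + 6*x^7 + 13*x^6 + 16*x^5 + 14*x^4 + 2*x^3 - 4*x + 1) dx. Term by term:
    ∫_0^3 x^8 dx = 2187;  ∫_0^3 6*x^7 dx = 19683/4;  ∫_0^3 13*x^6 dx = 28431/7;
    ∫_0^3 16*x^5 dx = 1944;  ∫_0^3 14*x^4 dx = 3402/5;  ∫_0^3 2*x^3 dx = 81/2;
    ∫_0^3 -4*x dx = -18;  ∫_0^3 1 dx = 3.
  Sum: 2187 + 19683/4 + 28431/7 + 1944 + 3402/5 + 81/2 − 18 + 3 = 1934691/140.
  ∫_0^3 u'(x)^2 dx = ∫_0^3 (16*x^6 + 72*x^5 + 113*x^4 + 88*x^3 + 52*x^2 + 16*x + 4) dx. Term by term:
    ∫_0^3 16*x^6 dx = 34992/7;  ∫_0^3 72*x^5 dx = 8748;  ∫_0^3 113*x^4 dx = 27459/5;
    ∫_0^3 88*x^3 dx = 1782;  ∫_0^3 52*x^2 dx = 468;  ∫_0^3 16*x dx = 72;
    ∫_0^3 4 dx = 12.
  Sum: 34992/7 + 8748 + 27459/5 + 1782 + 468 + 72 + 12 = 755043/35.
Adding: ||u||_{H^1}^2 = 1934691/140 + 755043/35 = 4954863/140.


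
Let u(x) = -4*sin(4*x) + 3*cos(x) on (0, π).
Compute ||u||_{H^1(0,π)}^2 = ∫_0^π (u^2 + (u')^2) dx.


||u||_{H^1(0,π)}^2 = -128/5 + 145*π

u'(x) = -3*sin(x) - 16*cos(4*x).
Expand u² and (u')² and integrate term by term on (0, π), using: for integers n ≥ 1, ∫_0^π sin²(nx) dx = ∫_0^π cos²(nx) dx = π/2; for n ≠ n', ∫_0^π sin(nx)sin(n'x) dx = ∫_0^π cos(nx)cos(n'x) dx = 0; and by product-to-sum, ∫_0^π sin(nx)cos(n'x) dx = ½∫_0^π [sin((n+n')x) + sin((n−n')x)] dx, which is 0 when n+n' is even and 2n/(n²−n'²) when n+n' is odd (it need not vanish on (0, π)).
  u² squared terms: (-4)²·∫sin(4x)² dx = 16·π/2 = 8*π;  (3)²·∫cos(x)² dx = 9·π/2 = 9*π/2.
  u² cross terms: 2·(-4)·(3)·∫sin(4x)·cos(x) dx = -24·(8/15) = -64/5.
  So ∫_0^π u² dx = 8*π + 9*π/2 − 64/5 = -64/5 + 25*π/2.
  (u')² squared terms: (-16)²·∫cos(4x)² dx = 256·π/2 = 128*π;  (-3)²·∫sin(x)² dx = 9·π/2 = 9*π/2.
  (u')² cross terms: 2·(-16)·(-3)·∫cos(4x)·sin(x) dx = 96·(-2/15) = -64/5.
  So ∫_0^π (u')² dx = 128*π + 9*π/2 − 64/5 = -64/5 + 265*π/2.
||u||_{H^1}^2 = (-64/5 + 25*π/2) + (-64/5 + 265*π/2) = -128/5 + 145*π.


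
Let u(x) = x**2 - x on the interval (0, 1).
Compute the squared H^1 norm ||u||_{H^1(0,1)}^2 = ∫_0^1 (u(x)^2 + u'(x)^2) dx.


||u||_{H^1}^2 = 11/30

The H^1 norm (squared) on an interval (0, L) is
  ||u||_{H^1}^2 = ∫_0^L u(x)^2 dx + ∫_0^L u'(x)^2 dx.
Compute u'(x) = 2*x - 1.
Then u(x)^2 = x**4 - 2*x**3 + x**2 and u'(x)^2 = 4*x**2 - 4*x + 1.
Integrate each monomial from 0 to 1 using ∫_0^1 c·x^n dx = c·1^(n+1)/(n+1):
  ∫_0^1 u(x)^2 dx = ∫_0^1 (x^4 - 2*x^3 + x^2) dx. Term by term:
    ∫_0^1 x^4 dx = 1/5;  ∫_0^1 -2*x^3 dx = -1/2;  ∫_0^1 x^2 dx = 1/3.
  Sum: 1/5 − 1/2 + 1/3 = 1/30.
  ∫_0^1 u'(x)^2 dx = ∫_0^1 (4*x^2 - 4*x + 1) dx. Term by term:
    ∫_0^1 4*x^2 dx = 4/3;  ∫_0^1 -4*x dx = -2;  ∫_0^1 1 dx = 1.
  Sum: 4/3 − 2 + 1 = 1/3.
Adding: ||u||_{H^1}^2 = 1/30 + 1/3 = 11/30.


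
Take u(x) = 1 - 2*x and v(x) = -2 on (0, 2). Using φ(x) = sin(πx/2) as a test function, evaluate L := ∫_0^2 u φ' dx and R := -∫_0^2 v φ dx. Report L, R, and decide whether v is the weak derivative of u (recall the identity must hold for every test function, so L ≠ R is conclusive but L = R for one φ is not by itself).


LHS = 8/π, RHS = 8/π. Yes, v = u' weakly.

u(x) = 1 - 2*x, classical derivative u'(x) = -2.
φ(x) = sin(πx/2), so φ'(x) = π*cos(π*x/2)/2.
Note φ(0) = φ(2) = 0, so the boundary term u·φ vanishes.
LHS = ∫_0^2 u(x) φ'(x) dx = ∫_0^2 (-π*x*cos(π*x/2) + π*cos(π*x/2)/2) dx. Term by term:
  ∫_0^2 π*cos(π*x/2)/2 dx = 0;  ∫_0^2 -π*x*cos(π*x/2) dx = 8/π.
Sum: 0 + 8/π = 8/π.
So LHS = 8/π.
∫_0^2 v(x) φ(x) dx = ∫_0^2 (-2*sin(π*x/2)) dx. Term by term:
  ∫_0^2 -2*sin(π*x/2) dx = -8/π.
So RHS = -∫_0^2 v(x) φ(x) dx = 8/π.
LHS = RHS, so the identity holds for this test φ.
Moreover u is smooth here and v(x) = u'(x) = -2 pointwise, so the identity holds for every test function. Hence v is the weak derivative of u.


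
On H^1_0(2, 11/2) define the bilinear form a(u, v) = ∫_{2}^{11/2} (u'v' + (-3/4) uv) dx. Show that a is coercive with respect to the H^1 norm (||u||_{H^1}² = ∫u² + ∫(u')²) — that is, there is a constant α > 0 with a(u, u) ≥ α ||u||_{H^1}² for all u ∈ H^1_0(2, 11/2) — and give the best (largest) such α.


α = (-147 + 16*π^2)/(4*(4*π^2 + 49))

Coercivity of a(·,·) on H^1_0(2, 11/2) means a(u, u) ≥ α ||u||_{H^1}² for every u ∈ H^1_0.
The interval has length L = 7/2, and Poincaré/coercivity depend only on L. Here a(u, u) = ∫(u')² + (-3/4)·∫u².
Here c = -3/4 < 0 with |c| < (π/L)² = 4*π^2/49, so coercivity still holds. The condition a(u,u) ≥ α||u||_{H^1}² reads (1−α)∫(u')² ≥ (α−c)∫u². Any admissible α is ≤ 1 (rapidly oscillating u have ∫u²/∫(u')² → 0), and α = 1 would force 0 ≥ (1−c)∫u², impossible since c < 1; so 1−α > 0. By the sharp Poincaré inequality on H^1_0 of an interval of length L, ∫(u')² ≥ (π/L)²∫u² with equality for the first sine mode sin(π(x−x₀)/L) (x₀ the left endpoint), so the inequality holds for all u iff (1−α)(π/L)² ≥ α − c, i.e. α ≤ ((π/L)² + c)/((π/L)² + 1) = (1 + c(L/π)²)/(1 + (L/π)²). (Direct route, valid since c ≤ 0: Poincaré gives c∫u² ≥ c(L/π)²∫(u')², so a(u,u) ≥ (1 + c(L/π)²)∫(u')², while ||u||_{H^1}² ≤ (1 + (L/π)²)∫(u')²; dividing yields the same α.) With (π/L)² = 4*π^2/49 and c = -3/4, the largest admissible constant is α = ((π/L)² + c)/((π/L)² + 1).
Simplifying, α = (-147 + 16*π^2)/(4*(4*π^2 + 49)).


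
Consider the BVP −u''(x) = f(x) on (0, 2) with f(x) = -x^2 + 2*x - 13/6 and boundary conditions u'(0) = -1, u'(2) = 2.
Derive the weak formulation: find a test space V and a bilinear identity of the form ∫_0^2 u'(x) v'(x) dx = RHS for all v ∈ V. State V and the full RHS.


V = H^1(0, 2) (v unrestricted at boundary; u is determined up to an additive constant); weak form: ∫_0^2 u'v' dx = ∫_0^2 (-x^2 + 2*x - 13/6) v dx + 2·v(2) + v(0) for all v ∈ V.

Multiply both sides by a test function v and integrate from 0 to 2:
  ∫_0^2 −u''(x) v(x) dx = ∫_0^2 f(x) v(x) dx.
Integrate the LHS by parts once:
  ∫_0^2 −u'' v dx = −[u'(x) v(x)]_0^2 + ∫_0^2 u'(x) v'(x) dx.
Thus ∫_0^2 u'(x) v'(x) dx = ∫_0^2 f(x) v(x) dx + [u'(x) v(x)]_0^2.
Choose V so that boundary terms are either known or forced to vanish.
u has inhomogeneous Neumann u'(0) = -1, u'(2) = 2. [u' v]_0^2 = (2)·v(2) − (-1)·v(0) = 2·v(2) + v(0). Take V = H^1(0, 2); boundary term becomes part of RHS.
Weak formulation: find u (satisfying any essential BC) such that ∫_0^2 u'(x) v'(x) dx = ∫_0^2 f v dx + 2·v(2) + v(0) for all v ∈ V (Neumann data are natural BCs: they enter the RHS as boundary terms).
Substituting f(x) = -x^2 + 2*x - 13/6, the right-hand side is ∫_0^2 (-x^2 + 2*x - 13/6) v dx + 2·v(2) + v(0).
Compatibility check (pure Neumann): taking v ≡ 1 ∈ V gives 0 = ∫_0^2 f dx + (2) − (-1), i.e. ∫_0^2 f dx must equal u'(0) − u'(2) = -3. Indeed ∫_0^2 (-x^2 + 2*x - 13/6) dx = -3, so the data are compatible. The solution is then unique only up to an additive constant (fix it e.g. by requiring ∫_0^2 u dx = 0).


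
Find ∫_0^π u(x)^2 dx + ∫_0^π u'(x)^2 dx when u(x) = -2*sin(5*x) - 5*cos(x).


||u||_{H^1(0,π)}^2 = 77*π

u'(x) = 5*sin(x) - 10*cos(5*x).
Expand u² and (u')² and integrate term by term on (0, π), using: for integers n ≥ 1, ∫_0^π sin²(nx) dx = ∫_0^π cos²(nx) dx = π/2; for n ≠ n', ∫_0^π sin(nx)sin(n'x) dx = ∫_0^π cos(nx)cos(n'x) dx = 0; and by product-to-sum, ∫_0^π sin(nx)cos(n'x) dx = ½∫_0^π [sin((n+n')x) + sin((n−n')x)] dx, which is 0 when n+n' is even and 2n/(n²−n'²) when n+n' is odd (it need not vanish on (0, π)).
  u² squared terms: (-5)²·∫cos(x)² dx = 25·π/2 = 25*π/2;  (-2)²·∫sin(5x)² dx = 4·π/2 = 2*π.
  u² cross terms: 2·(-5)·(-2)·∫cos(x)·sin(5x) dx = 20·(0) = 0.
  So ∫_0^π u² dx = 25*π/2 + 2*π + 0 = 29*π/2.
  (u')² squared terms: (-10)²·∫cos(5x)² dx = 100·π/2 = 50*π;  (5)²·∫sin(x)² dx = 25·π/2 = 25*π/2.
  (u')² cross terms: 2·(-10)·(5)·∫cos(5x)·sin(x) dx = -100·(0) = 0.
  So ∫_0^π (u')² dx = 50*π + 25*π/2 + 0 = 125*π/2.
||u||_{H^1}^2 = (29*π/2) + (125*π/2) = 77*π.


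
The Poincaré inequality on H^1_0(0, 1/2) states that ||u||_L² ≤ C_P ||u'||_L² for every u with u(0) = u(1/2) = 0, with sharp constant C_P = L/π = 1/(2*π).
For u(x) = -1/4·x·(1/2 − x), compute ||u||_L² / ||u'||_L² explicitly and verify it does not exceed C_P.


||u||_L² / ||u'||_L² = sqrt(10)/20 < C_P = 1/(2*π).

u(x) = -1/4·x·(1/2 − x), so u'(x) = x/2 - 1/8.
u(x) = -1/4·x·(1/2 − x) vanishes at x = 0 and x = 1/2, so u ∈ H^1_0(0, 1/2). Differentiate via the product rule and integrate the resulting polynomials term by term.
  ∫_0^1/2 u² dx = ∫_0^1/2 (x^4/16 - x^3/16 + x^2/64) dx. Term by term:
    ∫_0^1/2 x^4/16 dx = 1/2560;  ∫_0^1/2 -x^3/16 dx = -1/1024;  ∫_0^1/2 x^2/64 dx = 1/1536.
  Sum: 1/2560 − 1/1024 + 1/1536 = 1/15360.
  ∫_0^1/2 (u')² dx = ∫_0^1/2 (x^2/4 - x/8 + 1/64) dx. Term by term:
    ∫_0^1/2 x^2/4 dx = 1/96;  ∫_0^1/2 -x/8 dx = -1/64;  ∫_0^1/2 1/64 dx = 1/128.
  Sum: 1/96 − 1/64 + 1/128 = 1/384.
∫_0^1/2 u² dx = 1/15360, so ||u||_L² = sqrt(15)/480.
∫_0^1/2 (u')² dx = 1/384, so ||u'||_L² = sqrt(6)/48.
Ratio ||u||_L² / ||u'||_L² = sqrt(10)/20.
Sharp Poincaré constant on H^1_0(0, 1/2) is C_P = L/π = 1/(2*π), achieved by sin(2*π·x).
A polynomial bump cannot attain the sharp Poincaré constant (only the first sine eigenfunction does), so the ratio is strictly less than C_P, consistent with ||u||_L² ≤ C_P ||u'||_L².


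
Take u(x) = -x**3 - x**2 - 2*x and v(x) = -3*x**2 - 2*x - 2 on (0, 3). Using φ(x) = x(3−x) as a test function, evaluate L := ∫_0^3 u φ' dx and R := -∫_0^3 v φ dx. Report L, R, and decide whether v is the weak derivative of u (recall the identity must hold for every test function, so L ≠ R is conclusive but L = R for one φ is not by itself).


LHS = 1179/20, RHS = 1179/20. Yes, v = u' weakly.

u(x) = -x**3 - x**2 - 2*x, classical derivative u'(x) = -3*x**2 - 2*x - 2.
φ(x) = x(3−x), so φ'(x) = 3 - 2*x.
Note φ(0) = φ(3) = 0, so the boundary term u·φ vanishes.
LHS = ∫_0^3 u(x) φ'(x) dx = ∫_0^3 (2*x^4 - x^3 + x^2 - 6*x) dx. Term by term:
  ∫_0^3 2*x^4 dx = 486/5;  ∫_0^3 -x^3 dx = -81/4;  ∫_0^3 x^2 dx = 9;
  ∫_0^3 -6*x dx = -27.
Sum: 486/5 − 81/4 + 9 − 27 = 1179/20.
So LHS = 1179/20.
∫_0^3 v(x) φ(x) dx = ∫_0^3 (3*x^4 - 7*x^3 - 4*x^2 - 6*x) dx. Term by term:
  ∫_0^3 3*x^4 dx = 729/5;  ∫_0^3 -7*x^3 dx = -567/4;  ∫_0^3 -4*x^2 dx = -36;
  ∫_0^3 -6*x dx = -27.
Sum: 729/5 − 567/4 − 36 − 27 = -1179/20.
So RHS = -∫_0^3 v(x) φ(x) dx = 1179/20.
LHS = RHS, so the identity holds for this test φ.
Moreover u is smooth here and v(x) = u'(x) = -3*x**2 - 2*x - 2 pointwise, so the identity holds for every test function. Hence v is the weak derivative of u.


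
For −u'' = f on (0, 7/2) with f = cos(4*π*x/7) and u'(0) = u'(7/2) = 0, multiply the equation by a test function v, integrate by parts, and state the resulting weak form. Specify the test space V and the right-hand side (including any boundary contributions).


V = H^1(0, 7/2) (no boundary constraint on v; u is determined up to an additive constant); weak form: ∫_0^7/2 u'v' dx = ∫_0^7/2 (cos(4*π*x/7)) v dx for all v ∈ V.

Multiply both sides by a test function v and integrate from 0 to 7/2:
  ∫_0^7/2 −u''(x) v(x) dx = ∫_0^7/2 f(x) v(x) dx.
Integrate the LHS by parts once:
  ∫_0^7/2 −u'' v dx = −[u'(x) v(x)]_0^7/2 + ∫_0^7/2 u'(x) v'(x) dx.
Thus ∫_0^7/2 u'(x) v'(x) dx = ∫_0^7/2 f(x) v(x) dx + [u'(x) v(x)]_0^7/2.
Choose V so that boundary terms are either known or forced to vanish.
u has homogeneous Neumann: u'(0) = u'(7/2) = 0. So [u' v]_0^7/2 = 0·v(7/2) − 0·v(0) = 0 for any v; take V = H^1(0, 7/2).
Weak formulation: find u (satisfying any essential BC) such that ∫_0^7/2 u'(x) v'(x) dx = ∫_0^7/2 f v dx for all v ∈ V (homogeneous Neumann, so boundary terms vanish).
Substituting f(x) = cos(4*π*x/7), the right-hand side is ∫_0^7/2 (cos(4*π*x/7)) v dx.
Compatibility check (pure Neumann): taking v ≡ 1 ∈ V gives 0 = ∫_0^7/2 f dx + (0) − (0), i.e. ∫_0^7/2 f dx must equal u'(0) − u'(7/2) = 0. Indeed ∫_0^7/2 (cos(4*π*x/7)) dx = 0, so the data are compatible. The solution is then unique only up to an additive constant (fix it e.g. by requiring ∫_0^7/2 u dx = 0).


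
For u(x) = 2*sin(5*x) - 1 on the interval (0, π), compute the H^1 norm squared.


||u||_{H^1(0,π)}^2 = -8/5 + 53*π

u'(x) = 10*cos(5*x).
Expand u² and (u')² and integrate term by term on (0, π), using: for integers n ≥ 1, ∫_0^π sin²(nx) dx = ∫_0^π cos²(nx) dx = π/2; for n ≠ n', ∫_0^π sin(nx)sin(n'x) dx = ∫_0^π cos(nx)cos(n'x) dx = 0; and by product-to-sum, ∫_0^π sin(nx)cos(n'x) dx = ½∫_0^π [sin((n+n')x) + sin((n−n')x)] dx, which is 0 when n+n' is even and 2n/(n²−n'²) when n+n' is odd (it need not vanish on (0, π)). For the constant mode: ∫_0^π 1 dx = π, ∫_0^π cos(nx) dx = 0, ∫_0^π sin(nx) dx = (1−(−1)^n)/n.
  u² squared terms: (-1)²·∫1 dx = 1·π = π;  (2)²·∫sin(5x)² dx = 4·π/2 = 2*π.
  u² cross terms: 2·(-1)·(2)·∫1·sin(5x) dx = -4·(2/5) = -8/5.
  So ∫_0^π u² dx = π + 2*π − 8/5 = -8/5 + 3*π.
  (u')² squared terms: (10)²·∫cos(5x)² dx = 100·π/2 = 50*π.
  So ∫_0^π (u')² dx = 50*π.
||u||_{H^1}^2 = (-8/5 + 3*π) + (50*π) = -8/5 + 53*π.


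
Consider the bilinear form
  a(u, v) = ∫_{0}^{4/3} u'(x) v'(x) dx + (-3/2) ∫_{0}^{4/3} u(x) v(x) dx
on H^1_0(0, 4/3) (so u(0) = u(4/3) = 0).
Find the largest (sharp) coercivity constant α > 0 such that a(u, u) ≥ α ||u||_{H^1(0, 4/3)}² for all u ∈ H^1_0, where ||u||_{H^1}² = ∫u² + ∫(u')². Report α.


α = 3*(-8 + 3*π^2)/(16 + 9*π^2)

Coercivity of a(·,·) on H^1_0(0, 4/3) means a(u, u) ≥ α ||u||_{H^1}² for every u ∈ H^1_0.
The interval has length L = 4/3, and Poincaré/coercivity depend only on L. Here a(u, u) = ∫(u')² + (-3/2)·∫u².
Here c = -3/2 < 0 with |c| < (π/L)² = 9*π^2/16, so coercivity still holds. The condition a(u,u) ≥ α||u||_{H^1}² reads (1−α)∫(u')² ≥ (α−c)∫u². Any admissible α is ≤ 1 (rapidly oscillating u have ∫u²/∫(u')² → 0), and α = 1 would force 0 ≥ (1−c)∫u², impossible since c < 1; so 1−α > 0. By the sharp Poincaré inequality on H^1_0 of an interval of length L, ∫(u')² ≥ (π/L)²∫u² with equality for the first sine mode sin(π(x−x₀)/L) (x₀ the left endpoint), so the inequality holds for all u iff (1−α)(π/L)² ≥ α − c, i.e. α ≤ ((π/L)² + c)/((π/L)² + 1) = (1 + c(L/π)²)/(1 + (L/π)²). (Direct route, valid since c ≤ 0: Poincaré gives c∫u² ≥ c(L/π)²∫(u')², so a(u,u) ≥ (1 + c(L/π)²)∫(u')², while ||u||_{H^1}² ≤ (1 + (L/π)²)∫(u')²; dividing yields the same α.) With (π/L)² = 9*π^2/16 and c = -3/2, the largest admissible constant is α = ((π/L)² + c)/((π/L)² + 1).
Simplifying, α = 3*(-8 + 3*π^2)/(16 + 9*π^2).


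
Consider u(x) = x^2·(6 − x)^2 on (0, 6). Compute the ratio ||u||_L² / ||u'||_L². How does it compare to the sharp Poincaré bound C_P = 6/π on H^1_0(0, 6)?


||u||_L² / ||u'||_L² = sqrt(3) < C_P = 6/π.

u(x) = x^2·(6 − x)^2, so u'(x) = 4*x*(x - 6)*(x - 3).
u(x) = x^2·(6 − x)^2 vanishes at x = 0 and x = 6, so u ∈ H^1_0(0, 6). Differentiate via the product rule and integrate the resulting polynomials term by term.
  ∫_0^6 u² dx = ∫_0^6 (x^8 - 24*x^7 + 216*x^6 - 864*x^5 + 1296*x^4) dx. Term by term:
    ∫_0^6 x^8 dx = 1119744;  ∫_0^6 -24*x^7 dx = -5038848;  ∫_0^6 216*x^6 dx = 60466176/7;
    ∫_0^6 -864*x^5 dx = -6718464;  ∫_0^6 1296*x^4 dx = 10077696/5.
  Sum: 1119744 − 5038848 + 60466176/7 − 6718464 + 10077696/5 = 559872/35.
  ∫_0^6 (u')² dx = ∫_0^6 (16*x^6 - 288*x^5 + 1872*x^4 - 5184*x^3 + 5184*x^2) dx. Term by term:
    ∫_0^6 16*x^6 dx = 4478976/7;  ∫_0^6 -288*x^5 dx = -2239488;  ∫_0^6 1872*x^4 dx = 14556672/5;
    ∫_0^6 -5184*x^3 dx = -1679616;  ∫_0^6 5184*x^2 dx = 373248.
  Sum: 4478976/7 − 2239488 + 14556672/5 − 1679616 + 373248 = 186624/35.
∫_0^6 u² dx = 559872/35, so ||u||_L² = 432*sqrt(105)/35.
∫_0^6 (u')² dx = 186624/35, so ||u'||_L² = 432*sqrt(35)/35.
Ratio ||u||_L² / ||u'||_L² = sqrt(3).
Sharp Poincaré constant on H^1_0(0, 6) is C_P = L/π = 6/π, achieved by sin(π/6·x).
A polynomial bump cannot attain the sharp Poincaré constant (only the first sine eigenfunction does), so the ratio is strictly less than C_P, consistent with ||u||_L² ≤ C_P ||u'||_L².


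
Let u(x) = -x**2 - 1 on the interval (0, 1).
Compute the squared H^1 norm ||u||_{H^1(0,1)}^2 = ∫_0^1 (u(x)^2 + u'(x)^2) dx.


||u||_{H^1}^2 = 16/5

The H^1 norm (squared) on an interval (0, L) is
  ||u||_{H^1}^2 = ∫_0^L u(x)^2 dx + ∫_0^L u'(x)^2 dx.
Compute u'(x) = -2*x.
Then u(x)^2 = x**4 + 2*x**2 + 1 and u'(x)^2 = 4*x**2.
Integrate each monomial from 0 to 1 using ∫_0^1 c·x^n dx = c·1^(n+1)/(n+1):
  ∫_0^1 u(x)^2 dx = ∫_0^1 (x^4 + 2*x^2 + 1) dx. Term by term:
    ∫_0^1 x^4 dx = 1/5;  ∫_0^1 2*x^2 dx = 2/3;  ∫_0^1 1 dx = 1.
  Sum: 1/5 + 2/3 + 1 = 28/15.
  ∫_0^1 u'(x)^2 dx = ∫_0^1 (4*x^2) dx. Term by term:
    ∫_0^1 4*x^2 dx = 4/3.
Adding: ||u||_{H^1}^2 = 28/15 + 4/3 = 16/5.


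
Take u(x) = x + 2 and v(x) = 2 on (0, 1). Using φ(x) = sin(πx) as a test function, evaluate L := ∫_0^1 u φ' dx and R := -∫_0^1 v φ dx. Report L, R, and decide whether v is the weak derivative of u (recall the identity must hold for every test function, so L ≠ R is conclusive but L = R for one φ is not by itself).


LHS = -2/π, RHS = -4/π. No, v is not the weak derivative of u.

u(x) = x + 2, classical derivative u'(x) = 1.
φ(x) = sin(πx), so φ'(x) = π*cos(π*x).
Note φ(0) = φ(1) = 0, so the boundary term u·φ vanishes.
LHS = ∫_0^1 u(x) φ'(x) dx = ∫_0^1 (π*x*cos(π*x) + 2*π*cos(π*x)) dx. Term by term:
  ∫_0^1 2*π*cos(π*x) dx = 0;  ∫_0^1 π*x*cos(π*x) dx = -2/π.
Sum: 0 − 2/π = -2/π.
So LHS = -2/π.
∫_0^1 v(x) φ(x) dx = ∫_0^1 (2*sin(π*x)) dx. Term by term:
  ∫_0^1 2*sin(π*x) dx = 4/π.
So RHS = -∫_0^1 v(x) φ(x) dx = -4/π.
LHS − RHS = 2/π ≠ 0, so the identity fails.
(For a valid weak derivative the identity must hold for EVERY test function, in particular this one. The failure shows v is NOT the weak derivative of u.)
Correct weak derivative would be u'(x) = 1.


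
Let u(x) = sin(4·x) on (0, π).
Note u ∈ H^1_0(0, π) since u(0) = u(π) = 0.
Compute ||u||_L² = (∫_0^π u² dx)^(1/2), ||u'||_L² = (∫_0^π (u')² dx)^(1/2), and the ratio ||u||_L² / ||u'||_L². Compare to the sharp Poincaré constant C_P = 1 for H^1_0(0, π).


||u||_L² / ||u'||_L² = 1/4 < C_P = 1.

u(x) = sin(4·x), so u'(x) = 4*cos(4*x).
Writing u(x) = A·sin(kπx/L) with A = 1 and k = 4, use ∫_0^L sin²(kπx/L) dx = L/2 and ∫_0^L cos²(kπx/L) dx = L/2.
u² = 1·sin²(4·x) and (u')² = 16·cos²(4·x), and each of sin², cos² integrates to L/2 = π/2 over (0, π).
∫_0^π u² dx = π/2, so ||u||_L² = sqrt(2)*sqrt(π)/2.
∫_0^π (u')² dx = 8*π, so ||u'||_L² = 2*sqrt(2)*sqrt(π).
Ratio ||u||_L² / ||u'||_L² = 1/4.
Sharp Poincaré constant on H^1_0(0, π) is C_P = L/π = 1, achieved by sin(x).
This is the k = 4 harmonic; the ratio L/(kπ) is strictly less than C_P = L/π, consistent with the sharp inequality ||u||_L² ≤ C_P ||u'||_L².


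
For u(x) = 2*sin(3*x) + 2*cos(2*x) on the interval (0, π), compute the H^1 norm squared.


||u||_{H^1(0,π)}^2 = 48 + 30*π

u'(x) = -4*sin(2*x) + 6*cos(3*x).
Expand u² and (u')² and integrate term by term on (0, π), using: for integers n ≥ 1, ∫_0^π sin²(nx) dx = ∫_0^π cos²(nx) dx = π/2; for n ≠ n', ∫_0^π sin(nx)sin(n'x) dx = ∫_0^π cos(nx)cos(n'x) dx = 0; and by product-to-sum, ∫_0^π sin(nx)cos(n'x) dx = ½∫_0^π [sin((n+n')x) + sin((n−n')x)] dx, which is 0 when n+n' is even and 2n/(n²−n'²) when n+n' is odd (it need not vanish on (0, π)).
  u² squared terms: (2)²·∫cos(2x)² dx = 4·π/2 = 2*π;  (2)²·∫sin(3x)² dx = 4·π/2 = 2*π.
  u² cross terms: 2·(2)·(2)·∫cos(2x)·sin(3x) dx = 8·(6/5) = 48/5.
  So ∫_0^π u² dx = 2*π + 2*π + 48/5 = 48/5 + 4*π.
  (u')² squared terms: (-4)²·∫sin(2x)² dx = 16·π/2 = 8*π;  (6)²·∫cos(3x)² dx = 36·π/2 = 18*π.
  (u')² cross terms: 2·(-4)·(6)·∫sin(2x)·cos(3x) dx = -48·(-4/5) = 192/5.
  So ∫_0^π (u')² dx = 8*π + 18*π + 192/5 = 192/5 + 26*π.
||u||_{H^1}^2 = (48/5 + 4*π) + (192/5 + 26*π) = 48 + 30*π.


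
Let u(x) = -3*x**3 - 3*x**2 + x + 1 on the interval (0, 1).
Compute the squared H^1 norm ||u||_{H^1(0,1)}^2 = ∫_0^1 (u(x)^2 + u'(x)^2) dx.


||u||_{H^1}^2 = 4874/105

The H^1 norm (squared) on an interval (0, L) is
  ||u||_{H^1}^2 = ∫_0^L u(x)^2 dx + ∫_0^L u'(x)^2 dx.
Compute u'(x) = -9*x**2 - 6*x + 1.
Then u(x)^2 = 9*x**6 + 18*x**5 + 3*x**4 - 12*x**3 - 5*x**2 + 2*x + 1 and u'(x)^2 = 81*x**4 + 108*x**3 + 18*x**2 - 12*x + 1.
Integrate each monomial from 0 to 1 using ∫_0^1 c·x^n dx = c·1^(n+1)/(n+1):
  ∫_0^1 u(x)^2 dx = ∫_0^1 (9*x^6 + 18*x^5 + 3*x^4 - 12*x^3 - 5*x^2 + 2*x + 1) dx. Term by term:
    ∫_0^1 9*x^6 dx = 9/7;  ∫_0^1 18*x^5 dx = 3;  ∫_0^1 3*x^4 dx = 3/5;
    ∫_0^1 -12*x^3 dx = -3;  ∫_0^1 -5*x^2 dx = -5/3;  ∫_0^1 2*x dx = 1;
    ∫_0^1 1 dx = 1.
  Sum: 9/7 + 3 + 3/5 − 3 − 5/3 + 1 + 1 = 233/105.
  ∫_0^1 u'(x)^2 dx = ∫_0^1 (81*x^4 + 108*x^3 + 18*x^2 - 12*x + 1) dx. Term by term:
    ∫_0^1 81*x^4 dx = 81/5;  ∫_0^1 108*x^3 dx = 27;  ∫_0^1 18*x^2 dx = 6;
    ∫_0^1 -12*x dx = -6;  ∫_0^1 1 dx = 1.
  Sum: 81/5 + 27 + 6 − 6 + 1 = 221/5.
Adding: ||u||_{H^1}^2 = 233/105 + 221/5 = 4874/105.


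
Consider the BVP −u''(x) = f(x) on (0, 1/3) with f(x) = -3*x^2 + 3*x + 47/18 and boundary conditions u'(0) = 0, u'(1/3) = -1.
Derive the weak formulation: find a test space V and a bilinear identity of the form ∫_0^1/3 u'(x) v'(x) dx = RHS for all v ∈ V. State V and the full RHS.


V = H^1(0, 1/3) (v unrestricted at boundary; u is determined up to an additive constant); weak form: ∫_0^1/3 u'v' dx = ∫_0^1/3 (-3*x^2 + 3*x + 47/18) v dx − v(1/3) for all v ∈ V.

Multiply both sides by a test function v and integrate from 0 to 1/3:
  ∫_0^1/3 −u''(x) v(x) dx = ∫_0^1/3 f(x) v(x) dx.
Integrate the LHS by parts once:
  ∫_0^1/3 −u'' v dx = −[u'(x) v(x)]_0^1/3 + ∫_0^1/3 u'(x) v'(x) dx.
Thus ∫_0^1/3 u'(x) v'(x) dx = ∫_0^1/3 f(x) v(x) dx + [u'(x) v(x)]_0^1/3.
Choose V so that boundary terms are either known or forced to vanish.
u has inhomogeneous Neumann u'(0) = 0, u'(1/3) = -1. [u' v]_0^1/3 = (-1)·v(1/3) − (0)·v(0) = − v(1/3). Take V = H^1(0, 1/3); boundary term becomes part of RHS.
Weak formulation: find u (satisfying any essential BC) such that ∫_0^1/3 u'(x) v'(x) dx = ∫_0^1/3 f v dx − v(1/3) for all v ∈ V (Neumann data are natural BCs: they enter the RHS as boundary terms).
Substituting f(x) = -3*x^2 + 3*x + 47/18, the right-hand side is ∫_0^1/3 (-3*x^2 + 3*x + 47/18) v dx − v(1/3).
Compatibility check (pure Neumann): taking v ≡ 1 ∈ V gives 0 = ∫_0^1/3 f dx + (-1) − (0), i.e. ∫_0^1/3 f dx must equal u'(0) − u'(1/3) = 1. Indeed ∫_0^1/3 (-3*x^2 + 3*x + 47/18) dx = 1, so the data are compatible. The solution is then unique only up to an additive constant (fix it e.g. by requiring ∫_0^1/3 u dx = 0).
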